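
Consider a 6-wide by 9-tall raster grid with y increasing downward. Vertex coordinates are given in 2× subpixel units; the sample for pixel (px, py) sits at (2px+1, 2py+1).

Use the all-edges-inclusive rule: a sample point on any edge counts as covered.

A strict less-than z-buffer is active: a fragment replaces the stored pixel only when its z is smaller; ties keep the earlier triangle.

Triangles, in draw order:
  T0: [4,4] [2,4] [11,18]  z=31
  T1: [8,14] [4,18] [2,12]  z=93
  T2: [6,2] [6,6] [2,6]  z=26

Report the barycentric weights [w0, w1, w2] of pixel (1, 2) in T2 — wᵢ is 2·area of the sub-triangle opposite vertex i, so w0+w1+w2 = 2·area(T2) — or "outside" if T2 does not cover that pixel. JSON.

T0:
  2·area = 28  (B↔C swapped to make it positive)
  edge (4, 4)→(11, 18): d=(7,14) inclusive
  edge (11, 18)→(2, 4): d=(-9,-14) inclusive
  edge (2, 4)→(4, 4): d=(2,0) inclusive
    (1,2)@(3, 5): e=[21,5,2] → █
    (2,2)@(5, 5): e=[-7,33,2] → ·
    (1,3)@(3, 7): e=[35,-13,6] → ·
    (2,3)@(5, 7): e=[7,15,6] → █
    (3,3)@(7, 7): e=[-21,43,6] → ·
    (2,4)@(5, 9): e=[21,-3,10] → ·
    (3,5)@(7, 11): e=[7,7,14] → █
    (4,5)@(9, 11): e=[-21,35,14] → ·
    (3,6)@(7, 13): e=[21,-11,18] → ·
  covered (3 px):
    · · · · · ·
    · · · · · ·
    · █ · · · ·
    · · █ · · ·
    · · · · · ·
    · · · █ · ·
    · · · · · ·
    · · · · · ·
    · · · · · ·
T1:
  2·area = 32
  edge (8, 14)→(4, 18): d=(-4,4) inclusive
  edge (4, 18)→(2, 12): d=(-2,-6) inclusive
  edge (2, 12)→(8, 14): d=(6,2) inclusive
    (0,4)@(1, 9): e=[48,0,-16] → ·  [on edge]
    (5,5)@(11, 11): e=[0,56,-24] → ·  [on edge]
    (1,6)@(3, 13): e=[24,4,4] → █
    (2,6)@(5, 13): e=[16,16,0] → █  [on edge]
    (3,6)@(7, 13): e=[8,28,-4] → ·
    (4,6)@(9, 13): e=[0,40,-8] → ·  [on edge]
    (1,7)@(3, 15): e=[16,0,16] → █  [on edge]
    (3,7)@(7, 15): e=[0,24,8] → █  [on edge]
    (4,7)@(9, 15): e=[-8,36,4] → ·
    (5,7)@(11, 15): e=[-16,48,0] → ·  [on edge]
    (1,8)@(3, 17): e=[8,-4,28] → ·
    (2,8)@(5, 17): e=[0,8,24] → █  [on edge]
  covered (6 px):
    · · · · · ·
    · · · · · ·
    · · · · · ·
    · · · · · ·
    · · · · · ·
    · · · · · ·
    · █ █ · · ·
    · █ █ █ · ·
    · · █ · · ·
T2:
  2·area = 16
  edge (6, 2)→(6, 6): d=(0,4) inclusive
  edge (6, 6)→(2, 6): d=(-4,0) inclusive
  edge (2, 6)→(6, 2): d=(4,-4) inclusive
    (3,0)@(7, 1): e=[-4,20,0] → ·  [on edge]
    (2,1)@(5, 3): e=[4,12,0] → █  [on edge]
    (3,1)@(7, 3): e=[-4,12,8] → ·
    (1,2)@(3, 5): e=[12,4,0] → █  [on edge]
    (3,2)@(7, 5): e=[-4,4,16] → ·
    (0,3)@(1, 7): e=[20,-4,0] → ·  [on edge]
    (1,3)@(3, 7): e=[12,-4,8] → ·
    (2,3)@(5, 7): e=[4,-4,16] → ·
  covered (3 px):
    · · · · · ·
    · · █ · · ·
    · █ █ · · ·
    · · · · · ·
    · · · · · ·
    · · · · · ·
    · · · · · ·
    · · · · · ·
    · · · · · ·

Answer: [4,0,12]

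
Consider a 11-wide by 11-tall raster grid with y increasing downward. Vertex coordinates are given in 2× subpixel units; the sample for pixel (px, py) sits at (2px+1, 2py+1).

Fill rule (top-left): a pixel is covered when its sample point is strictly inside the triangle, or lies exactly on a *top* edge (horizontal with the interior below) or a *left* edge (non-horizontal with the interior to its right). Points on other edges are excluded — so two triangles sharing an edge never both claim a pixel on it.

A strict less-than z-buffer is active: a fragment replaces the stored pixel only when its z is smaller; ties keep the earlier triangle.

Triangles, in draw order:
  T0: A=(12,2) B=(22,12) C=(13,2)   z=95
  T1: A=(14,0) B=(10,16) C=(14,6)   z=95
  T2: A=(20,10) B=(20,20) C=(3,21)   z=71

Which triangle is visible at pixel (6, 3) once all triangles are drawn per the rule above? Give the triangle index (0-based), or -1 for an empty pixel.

T0:
  2·area = 10  (B↔C swapped to make it positive)
  edge (12, 2)→(13, 2): d=(1,0) top-left  bias=+0
  edge (13, 2)→(22, 12): d=(9,10) right/bottom  bias=-1
  edge (22, 12)→(12, 2): d=(-10,-10) top-left  bias=+0
    (5,0)@(11, 1): e=[-1,11,0] → ·  [on edge]
    (6,1)@(13, 3): e=[1,9,0] → █  [on edge]
    (7,1)@(15, 3): e=[1,-11,20] → ·
    (6,2)@(13, 5): e=[3,27,-20] → ·
    (7,2)@(15, 5): e=[3,7,0] → █  [on edge]
    (8,2)@(17, 5): e=[3,-13,20] → ·
    (7,3)@(15, 7): e=[5,25,-20] → ·
    (8,3)@(17, 7): e=[5,5,0] → █  [on edge]
    (9,3)@(19, 7): e=[5,-15,20] → ·
    (8,4)@(17, 9): e=[7,23,-20] → ·
    (9,4)@(19, 9): e=[7,3,0] → █  [on edge]
    (10,4)@(21, 9): e=[7,-17,20] → ·
    (10,5)@(21, 11): e=[9,1,0] → █  [on edge]
  covered (5 px):
    · · · · · · · · · · ·
    · · · · · · █ · · · ·
    · · · · · · · █ · · ·
    · · · · · · · · █ · ·
    · · · · · · · · · █ ·
    · · · · · · · · · · █
    · · · · · · · · · · ·
    · · · · · · · · · · ·
    · · · · · · · · · · ·
    · · · · · · · · · · ·
    · · · · · · · · · · ·
T1:
  2·area = 24  (B↔C swapped to make it positive)
  edge (14, 0)→(14, 6): d=(0,6) right/bottom  bias=-1
  edge (14, 6)→(10, 16): d=(-4,10) right/bottom  bias=-1
  edge (10, 16)→(14, 0): d=(4,-16) top-left  bias=+0
    (6,2)@(13, 5): e=[6,14,4] → █
    (7,2)@(15, 5): e=[-6,-6,36] → ·
    (6,3)@(13, 7): e=[6,6,12] → █
    (7,3)@(15, 7): e=[-6,-14,44] → ·
    (6,4)@(13, 9): e=[6,-2,20] → ·
    (5,6)@(11, 13): e=[18,2,4] → █
    (6,6)@(13, 13): e=[6,-18,36] → ·
    (5,7)@(11, 15): e=[18,-6,12] → ·
  covered (3 px):
    · · · · · · · · · · ·
    · · · · · · · · · · ·
    · · · · · · █ · · · ·
    · · · · · · █ · · · ·
    · · · · · · · · · · ·
    · · · · · · · · · · ·
    · · · · · █ · · · · ·
    · · · · · · · · · · ·
    · · · · · · · · · · ·
    · · · · · · · · · · ·
    · · · · · · · · · · ·
T2:
  2·area = 170
  edge (20, 10)→(20, 20): d=(0,10) right/bottom  bias=-1
  edge (20, 20)→(3, 21): d=(-17,1) right/bottom  bias=-1
  edge (3, 21)→(20, 10): d=(17,-11) top-left  bias=+0
    (9,5)@(19, 11): e=[10,154,6] → █
    (10,5)@(21, 11): e=[-10,152,28] → ·
    (8,6)@(17, 13): e=[30,122,18] → █
    (10,6)@(21, 13): e=[-10,118,62] → ·
    (6,7)@(13, 15): e=[70,92,8] → █
    (7,7)@(15, 15): e=[50,90,30] → █
    (10,7)@(21, 15): e=[-10,84,96] → ·
    (5,8)@(11, 17): e=[90,60,20] → █
    (10,8)@(21, 17): e=[-10,50,130] → ·
    (3,9)@(7, 19): e=[130,30,10] → █
    (4,9)@(9, 19): e=[110,28,32] → █
    (10,9)@(21, 19): e=[-10,16,164] → ·
    (1,10)@(3, 21): e=[170,0,0] → ·  [on edge]
  covered (19 px):
    · · · · · · · · · · ·
    · · · · · · · · · · ·
    · · · · · · · · · · ·
    · · · · · · · · · · ·
    · · · · · · · · · · ·
    · · · · · · · · · █ ·
    · · · · · · · · █ █ ·
    · · · · · · █ █ █ █ ·
    · · · · · █ █ █ █ █ ·
    · · · █ █ █ █ █ █ █ ·
    · · · · · · · · · · ·

Z-buffer (winner per pixel, '.' = empty):
  . . . . . . . . . . .
  . . . . . . 0 . . . .
  . . . . . . 1 0 . . .
  . . . . . . 1 . 0 . .
  . . . . . . . . . 0 .
  . . . . . . . . . 2 0
  . . . . . 1 . . 2 2 .
  . . . . . . 2 2 2 2 .
  . . . . . 2 2 2 2 2 .
  . . . 2 2 2 2 2 2 2 .
  . . . . . . . . . . .

Result: 1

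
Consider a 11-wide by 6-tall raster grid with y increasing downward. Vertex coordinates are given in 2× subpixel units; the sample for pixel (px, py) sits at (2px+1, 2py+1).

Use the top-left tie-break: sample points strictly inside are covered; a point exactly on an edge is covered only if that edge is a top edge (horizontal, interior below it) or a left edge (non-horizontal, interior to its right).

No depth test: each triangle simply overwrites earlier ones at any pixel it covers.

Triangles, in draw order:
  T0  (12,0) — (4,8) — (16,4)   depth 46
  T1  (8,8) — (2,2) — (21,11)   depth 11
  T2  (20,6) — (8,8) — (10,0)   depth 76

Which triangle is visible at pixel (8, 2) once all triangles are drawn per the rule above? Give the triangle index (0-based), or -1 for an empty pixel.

T0:
  2·area = 64  (B↔C swapped to make it positive)
  edge (12, 0)→(16, 4): d=(4,4) right/bottom  bias=-1
  edge (16, 4)→(4, 8): d=(-12,4) right/bottom  bias=-1
  edge (4, 8)→(12, 0): d=(8,-8) top-left  bias=+0
    (5,0)@(11, 1): e=[8,56,0] → █  [on edge]
    (6,0)@(13, 1): e=[0,48,16] → ·  [on edge]
    (4,1)@(9, 3): e=[24,40,0] → █  [on edge]
    (6,1)@(13, 3): e=[8,24,32] → █
    (7,1)@(15, 3): e=[0,16,48] → ·  [on edge]
    (9,1)@(19, 3): e=[-16,0,80] → ·  [on edge]
    (3,2)@(7, 5): e=[40,24,0] → █  [on edge]
    (6,2)@(13, 5): e=[16,0,48] → ·  [on edge]
    (8,2)@(17, 5): e=[0,-16,80] → ·  [on edge]
    (2,3)@(5, 7): e=[56,8,0] → █  [on edge]
    (3,3)@(7, 7): e=[48,0,16] → ·  [on edge]
    (4,3)@(9, 7): e=[40,-8,32] → ·
    (9,3)@(19, 7): e=[0,-48,112] → ·  [on edge]
    (0,4)@(1, 9): e=[80,0,-16] → ·  [on edge]
    (1,4)@(3, 9): e=[72,-8,0] → ·  [on edge]
    (10,4)@(21, 9): e=[0,-80,144] → ·  [on edge]
    (0,5)@(1, 11): e=[88,-24,0] → ·  [on edge]
  covered (8 px):
    · · · · · █ · · · · ·
    · · · · █ █ █ · · · ·
    · · · █ █ █ · · · · ·
    · · █ · · · · · · · ·
    · · · · · · · · · · ·
    · · · · · · · · · · ·
T1:
  2·area = 60
  edge (8, 8)→(2, 2): d=(-6,-6) top-left  bias=+0
  edge (2, 2)→(21, 11): d=(19,9) right/bottom  bias=-1
  edge (21, 11)→(8, 8): d=(-13,-3) top-left  bias=+0
    (0,0)@(1, 1): e=[0,-10,70] → ·  [on edge]
    (1,1)@(3, 3): e=[0,10,50] → █  [on edge]
    (2,1)@(5, 3): e=[12,-8,56] → ·
    (1,2)@(3, 5): e=[-12,48,24] → ·
    (2,2)@(5, 5): e=[0,30,30] → █  [on edge]
    (3,2)@(7, 5): e=[12,12,36] → █
    (4,2)@(9, 5): e=[24,-6,42] → ·
    (2,3)@(5, 7): e=[-12,68,4] → ·
    (3,3)@(7, 7): e=[0,50,10] → █  [on edge]
    (4,3)@(9, 7): e=[12,32,16] → █
    (5,3)@(11, 7): e=[24,14,22] → █
    (6,3)@(13, 7): e=[36,-4,28] → ·
    (4,4)@(9, 9): e=[0,70,-10] → ·  [on edge]
    (5,5)@(11, 11): e=[0,90,-30] → ·  [on edge]
    (10,5)@(21, 11): e=[60,0,0] → ·  [on edge]
  covered (8 px):
    · · · · · · · · · · ·
    · █ · · · · · · · · ·
    · · █ █ · · · · · · ·
    · · · █ █ █ · · · · ·
    · · · · · · █ █ · · ·
    · · · · · · · · · · ·
T2:
  2·area = 92
  edge (20, 6)→(8, 8): d=(-12,2) right/bottom  bias=-1
  edge (8, 8)→(10, 0): d=(2,-8) top-left  bias=+0
  edge (10, 0)→(20, 6): d=(10,6) right/bottom  bias=-1
    (5,0)@(11, 1): e=[78,10,4] → █
    (6,0)@(13, 1): e=[74,26,-8] → ·
    (5,1)@(11, 3): e=[54,14,24] → █
    (6,1)@(13, 3): e=[50,30,12] → █
    (7,1)@(15, 3): e=[46,46,0] → ·  [on edge]
    (4,2)@(9, 5): e=[34,2,56] → █
    (7,2)@(15, 5): e=[22,50,20] → █
    (8,2)@(17, 5): e=[18,66,8] → █
    (9,2)@(19, 5): e=[14,82,-4] → ·
    (4,3)@(9, 7): e=[10,6,76] → █
    (7,3)@(15, 7): e=[-2,54,40] → ·
    (8,3)@(17, 7): e=[-6,70,28] → ·
  covered (11 px):
    · · · · · █ · · · · ·
    · · · · · █ █ · · · ·
    · · · · █ █ █ █ █ · ·
    · · · · █ █ █ · · · ·
    · · · · · · · · · · ·
    · · · · · · · · · · ·

Z-buffer (winner per pixel, '.' = empty):
  . . . . . 2 . . . . .
  . 1 . . 0 2 2 . . . .
  . . 1 1 2 2 2 2 2 . .
  . . 0 1 2 2 2 . . . .
  . . . . . . 1 1 . . .
  . . . . . . . . . . .

Final: 2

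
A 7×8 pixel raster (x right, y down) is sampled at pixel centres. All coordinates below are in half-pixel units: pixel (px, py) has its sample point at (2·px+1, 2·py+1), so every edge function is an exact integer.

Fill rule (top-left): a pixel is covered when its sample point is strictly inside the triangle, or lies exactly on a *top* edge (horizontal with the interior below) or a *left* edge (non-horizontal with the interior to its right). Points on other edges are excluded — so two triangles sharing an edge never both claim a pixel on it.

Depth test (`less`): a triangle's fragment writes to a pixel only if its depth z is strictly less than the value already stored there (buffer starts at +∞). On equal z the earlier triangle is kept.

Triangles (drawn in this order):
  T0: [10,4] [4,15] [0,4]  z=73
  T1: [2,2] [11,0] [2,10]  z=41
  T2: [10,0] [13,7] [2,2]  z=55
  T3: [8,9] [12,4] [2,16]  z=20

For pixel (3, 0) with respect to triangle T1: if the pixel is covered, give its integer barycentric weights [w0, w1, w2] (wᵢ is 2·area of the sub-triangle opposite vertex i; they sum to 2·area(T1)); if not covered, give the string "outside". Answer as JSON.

T0:
  2·area = 110
  edge (10, 4)→(4, 15): d=(-6,11) right/bottom  bias=-1
  edge (4, 15)→(0, 4): d=(-4,-11) top-left  bias=+0
  edge (0, 4)→(10, 4): d=(10,0) top-left  bias=+0
    (0,2)@(1, 5): e=[93,7,10] → X
    (1,2)@(3, 5): e=[71,29,10] → X
    (2,2)@(5, 5): e=[49,51,10] → X
    (3,2)@(7, 5): e=[27,73,10] → X
    (4,2)@(9, 5): e=[5,95,10] → X
    (5,2)@(11, 5): e=[-17,117,10] → .
    (0,3)@(1, 7): e=[81,-1,30] → .
    (1,3)@(3, 7): e=[59,21,30] → X
    (4,3)@(9, 7): e=[-7,87,30] → .
    (1,4)@(3, 9): e=[47,13,50] → X
    (4,4)@(9, 9): e=[-19,79,50] → .
    (1,5)@(3, 11): e=[35,5,70] → X
  covered (14 px):
    . . . . . . .
    . . . . . . .
    X X X X X . .
    . X X X . . .
    . X X X . . .
    . X X . . . .
    . . X . . . .
    . . . . . . .
T1:
  2·area = 72
  edge (2, 2)→(11, 0): d=(9,-2) top-left  bias=+0
  edge (11, 0)→(2, 10): d=(-9,10) right/bottom  bias=-1
  edge (2, 10)→(2, 2): d=(0,-8) top-left  bias=+0
    (3,0)@(7, 1): e=[1,31,40] → X
    (4,0)@(9, 1): e=[5,11,56] → X
    (5,0)@(11, 1): e=[9,-9,72] → .
    (1,1)@(3, 3): e=[11,53,8] → X
    (2,1)@(5, 3): e=[15,33,24] → X
    (4,1)@(9, 3): e=[23,-7,56] → .
    (1,2)@(3, 5): e=[29,35,8] → X
    (3,2)@(7, 5): e=[37,-5,40] → .
    (1,3)@(3, 7): e=[47,17,8] → X
    (2,3)@(5, 7): e=[51,-3,24] → .
    (1,4)@(3, 9): e=[65,-1,8] → .
  covered (8 px):
    . . . X X . .
    . X X X . . .
    . X X . . . .
    . X . . . . .
    . . . . . . .
    . . . . . . .
    . . . . . . .
    . . . . . . .
T2:
  2·area = 62
  edge (10, 0)→(13, 7): d=(3,7) right/bottom  bias=-1
  edge (13, 7)→(2, 2): d=(-11,-5) top-left  bias=+0
  edge (2, 2)→(10, 0): d=(8,-2) top-left  bias=+0
    (3,0)@(7, 1): e=[24,36,2] → X
    (4,0)@(9, 1): e=[10,46,6] → X
    (5,0)@(11, 1): e=[-4,56,10] → .
    (2,1)@(5, 3): e=[44,4,14] → X
    (5,1)@(11, 3): e=[2,34,26] → X
    (6,1)@(13, 3): e=[-12,44,30] → .
    (2,2)@(5, 5): e=[50,-18,30] → .
    (3,2)@(7, 5): e=[36,-8,34] → .
    (4,2)@(9, 5): e=[22,2,38] → X
    (6,2)@(13, 5): e=[-6,22,46] → .
    (4,3)@(9, 7): e=[28,-20,54] → .
    (5,3)@(11, 7): e=[14,-10,58] → .
    (6,3)@(13, 7): e=[0,0,62] → .  [on edge]
  covered (8 px):
    . . . X X . .
    . . X X X X .
    . . . . X X .
    . . . . . . .
    . . . . . . .
    . . . . . . .
    . . . . . . .
    . . . . . . .
T3:
  2·area = 2  (B↔C swapped to make it positive)
  edge (8, 9)→(2, 16): d=(-6,7) right/bottom  bias=-1
  edge (2, 16)→(12, 4): d=(10,-12) top-left  bias=+0
  edge (12, 4)→(8, 9): d=(-4,5) right/bottom  bias=-1
  covered (0 px):
    . . . . . . .
    . . . . . . .
    . . . . . . .
    . . . . . . .
    . . . . . . .
    . . . . . . .
    . . . . . . .
    . . . . . . .

Final: [31,40,1]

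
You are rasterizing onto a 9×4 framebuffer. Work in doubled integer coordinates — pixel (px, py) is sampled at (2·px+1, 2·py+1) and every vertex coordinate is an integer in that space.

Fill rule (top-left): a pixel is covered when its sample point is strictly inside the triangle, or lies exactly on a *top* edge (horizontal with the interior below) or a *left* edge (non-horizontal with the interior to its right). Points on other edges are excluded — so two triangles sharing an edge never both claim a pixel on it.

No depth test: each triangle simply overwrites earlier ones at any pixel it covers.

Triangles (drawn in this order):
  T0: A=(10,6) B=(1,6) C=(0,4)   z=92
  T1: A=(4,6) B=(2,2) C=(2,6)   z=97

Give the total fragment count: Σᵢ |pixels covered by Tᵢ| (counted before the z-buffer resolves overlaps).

T0:
  2·area = 18
  edge (10, 6)→(1, 6): d=(-9,0) right/bottom  bias=-1
  edge (1, 6)→(0, 4): d=(-1,-2) top-left  bias=+0
  edge (0, 4)→(10, 6): d=(10,2) right/bottom  bias=-1
    (0,2)@(1, 5): e=[9,1,8] → #
    (1,2)@(3, 5): e=[9,5,4] → #
    (2,2)@(5, 5): e=[9,9,0] → ·  [on edge]
    (0,3)@(1, 7): e=[-9,-1,28] → ·
    (1,3)@(3, 7): e=[-9,3,24] → ·
    (7,3)@(15, 7): e=[-9,27,0] → ·  [on edge]
  covered (2 px):
    · · · · · · · · ·
    · · · · · · · · ·
    # # · · · · · · ·
    · · · · · · · · ·
T1:
  2·area = 8  (B↔C swapped to make it positive)
  edge (4, 6)→(2, 6): d=(-2,0) right/bottom  bias=-1
  edge (2, 6)→(2, 2): d=(0,-4) top-left  bias=+0
  edge (2, 2)→(4, 6): d=(2,4) right/bottom  bias=-1
    (1,2)@(3, 5): e=[2,4,2] → #
    (2,2)@(5, 5): e=[2,12,-6] → ·
    (1,3)@(3, 7): e=[-2,4,6] → ·
  covered (1 px):
    · · · · · · · · ·
    · · · · · · · · ·
    · # · · · · · · ·
    · · · · · · · · ·

Result: 3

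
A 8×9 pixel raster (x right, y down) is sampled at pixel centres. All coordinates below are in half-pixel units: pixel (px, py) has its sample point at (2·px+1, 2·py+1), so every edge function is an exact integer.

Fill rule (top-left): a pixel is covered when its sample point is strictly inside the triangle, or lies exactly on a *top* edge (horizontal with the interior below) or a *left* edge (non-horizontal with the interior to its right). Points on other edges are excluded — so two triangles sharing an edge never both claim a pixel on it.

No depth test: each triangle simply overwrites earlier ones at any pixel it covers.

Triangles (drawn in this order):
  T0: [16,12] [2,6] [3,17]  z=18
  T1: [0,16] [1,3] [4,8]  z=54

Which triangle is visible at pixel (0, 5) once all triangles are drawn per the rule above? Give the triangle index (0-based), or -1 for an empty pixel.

T0:
  2·area = 148  (B↔C swapped to make it positive)
  edge (16, 12)→(3, 17): d=(-13,5) right/bottom  bias=-1
  edge (3, 17)→(2, 6): d=(-1,-11) top-left  bias=+0
  edge (2, 6)→(16, 12): d=(14,6) right/bottom  bias=-1
    (1,3)@(3, 7): e=[130,10,8] → #
    (2,3)@(5, 7): e=[120,32,-4] → ·
    (1,4)@(3, 9): e=[104,8,36] → #
    (2,4)@(5, 9): e=[94,30,24] → #
    (3,4)@(7, 9): e=[84,52,12] → #
    (4,4)@(9, 9): e=[74,74,0] → ·  [on edge]
    (1,5)@(3, 11): e=[78,6,64] → #
    (4,5)@(9, 11): e=[48,72,28] → #
    (5,5)@(11, 11): e=[38,94,16] → #
    (6,5)@(13, 11): e=[28,116,4] → #
    (7,5)@(15, 11): e=[18,138,-8] → ·
    (1,6)@(3, 13): e=[52,4,92] → #
    (1,8)@(3, 17): e=[0,0,148] → ·  [on edge]
  covered (19 px):
    · · · · · · · ·
    · · · · · · · ·
    · · · · · · · ·
    · # · · · · · ·
    · # # # · · · ·
    · # # # # # # ·
    · # # # # # # ·
    · # # # · · · ·
    · · · · · · · ·
T1:
  2·area = 44
  edge (0, 16)→(1, 3): d=(1,-13) top-left  bias=+0
  edge (1, 3)→(4, 8): d=(3,5) right/bottom  bias=-1
  edge (4, 8)→(0, 16): d=(-4,8) right/bottom  bias=-1
    (0,1)@(1, 3): e=[0,0,44] → ·  [on edge]
    (0,2)@(1, 5): e=[2,6,36] → #
    (1,2)@(3, 5): e=[28,-4,20] → ·
    (0,3)@(1, 7): e=[4,12,28] → #
    (1,3)@(3, 7): e=[30,2,12] → #
    (2,3)@(5, 7): e=[56,-8,-4] → ·
    (0,4)@(1, 9): e=[6,18,20] → #
    (2,4)@(5, 9): e=[58,-2,-12] → ·
    (0,5)@(1, 11): e=[8,24,12] → #
    (1,5)@(3, 11): e=[34,14,-4] → ·
    (0,6)@(1, 13): e=[10,30,4] → #
    (1,6)@(3, 13): e=[36,20,-12] → ·
    (3,6)@(7, 13): e=[88,0,-44] → ·  [on edge]
  covered (7 px):
    · · · · · · · ·
    · · · · · · · ·
    # · · · · · · ·
    # # · · · · · ·
    # # · · · · · ·
    # · · · · · · ·
    # · · · · · · ·
    · · · · · · · ·
    · · · · · · · ·

Z-buffer (winner per pixel, '.' = empty):
  . . . . . . . .
  . . . . . . . .
  1 . . . . . . .
  1 1 . . . . . .
  1 1 0 0 . . . .
  1 0 0 0 0 0 0 .
  1 0 0 0 0 0 0 .
  . 0 0 0 . . . .
  . . . . . . . .

Answer: 1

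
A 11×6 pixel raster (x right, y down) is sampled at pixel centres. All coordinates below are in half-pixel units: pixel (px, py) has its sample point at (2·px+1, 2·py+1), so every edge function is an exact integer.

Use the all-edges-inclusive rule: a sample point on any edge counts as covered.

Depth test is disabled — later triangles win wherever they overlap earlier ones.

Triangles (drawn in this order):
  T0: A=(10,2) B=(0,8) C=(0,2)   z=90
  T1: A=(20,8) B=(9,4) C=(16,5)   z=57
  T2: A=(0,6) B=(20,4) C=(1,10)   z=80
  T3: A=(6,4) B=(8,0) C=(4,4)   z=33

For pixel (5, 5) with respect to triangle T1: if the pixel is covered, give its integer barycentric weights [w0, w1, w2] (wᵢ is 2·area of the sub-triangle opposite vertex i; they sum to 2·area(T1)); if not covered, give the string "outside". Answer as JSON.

T0:
  2·area = 60
  edge (10, 2)→(0, 8): d=(-10,6) inclusive
  edge (0, 8)→(0, 2): d=(0,-6) inclusive
  edge (0, 2)→(10, 2): d=(10,0) inclusive
    (0,1)@(1, 3): e=[44,6,10] → #
    (1,1)@(3, 3): e=[32,18,10] → #
    (2,1)@(5, 3): e=[20,30,10] → #
    (3,1)@(7, 3): e=[8,42,10] → #
    (4,1)@(9, 3): e=[-4,54,10] → ·
    (0,2)@(1, 5): e=[24,6,30] → #
    (2,2)@(5, 5): e=[0,30,30] → #  [on edge]
    (3,2)@(7, 5): e=[-12,42,30] → ·
    (0,3)@(1, 7): e=[4,6,50] → #
    (1,3)@(3, 7): e=[-8,18,50] → ·
    (2,3)@(5, 7): e=[-20,30,50] → ·
    (0,4)@(1, 9): e=[-16,6,70] → ·
  covered (8 px):
    · · · · · · · · · · ·
    # # # # · · · · · · ·
    # # # · · · · · · · ·
    # · · · · · · · · · ·
    · · · · · · · · · · ·
    · · · · · · · · · · ·
T1:
  2·area = 17
  edge (20, 8)→(9, 4): d=(-11,-4) inclusive
  edge (9, 4)→(16, 5): d=(7,1) inclusive
  edge (16, 5)→(20, 8): d=(4,3) inclusive
    (6,2)@(13, 5): e=[5,3,9] → #
    (7,2)@(15, 5): e=[13,1,3] → #
    (8,2)@(17, 5): e=[21,-1,-3] → ·
    (6,3)@(13, 7): e=[-17,17,17] → ·
    (7,3)@(15, 7): e=[-9,15,11] → ·
  covered (2 px):
    · · · · · · · · · · ·
    · · · · · · · · · · ·
    · · · · · · # # · · ·
    · · · · · · · · · · ·
    · · · · · · · · · · ·
    · · · · · · · · · · ·
T2:
  2·area = 82
  edge (0, 6)→(20, 4): d=(20,-2) inclusive
  edge (20, 4)→(1, 10): d=(-19,6) inclusive
  edge (1, 10)→(0, 6): d=(-1,-4) inclusive
    (5,2)@(11, 5): e=[2,35,45] → #
    (6,2)@(13, 5): e=[6,23,53] → #
    (7,2)@(15, 5): e=[10,11,61] → #
    (8,2)@(17, 5): e=[14,-1,69] → ·
    (0,3)@(1, 7): e=[22,57,3] → #
    (1,3)@(3, 7): e=[26,45,11] → #
    (2,3)@(5, 7): e=[30,33,19] → #
    (3,3)@(7, 7): e=[34,21,27] → #
    (4,3)@(9, 7): e=[38,9,35] → #
    (5,3)@(11, 7): e=[42,-3,43] → ·
    (6,3)@(13, 7): e=[46,-15,51] → ·
    (7,3)@(15, 7): e=[50,-27,59] → ·
  covered (10 px):
    · · · · · · · · · · ·
    · · · · · · · · · · ·
    · · · · · # # # · · ·
    # # # # # · · · · · ·
    # # · · · · · · · · ·
    · · · · · · · · · · ·
T3:
  2·area = 8  (B↔C swapped to make it positive)
  edge (6, 4)→(4, 4): d=(-2,0) inclusive
  edge (4, 4)→(8, 0): d=(4,-4) inclusive
  edge (8, 0)→(6, 4): d=(-2,4) inclusive
    (3,0)@(7, 1): e=[6,0,2] → #  [on edge]
    (4,0)@(9, 1): e=[6,8,-6] → ·
    (2,1)@(5, 3): e=[2,0,6] → #  [on edge]
    (3,1)@(7, 3): e=[2,8,-2] → ·
    (1,2)@(3, 5): e=[-2,0,10] → ·  [on edge]
    (2,2)@(5, 5): e=[-2,8,2] → ·
    (0,3)@(1, 7): e=[-6,0,14] → ·  [on edge]
  covered (2 px):
    · · · # · · · · · · ·
    · · # · · · · · · · ·
    · · · · · · · · · · ·
    · · · · · · · · · · ·
    · · · · · · · · · · ·
    · · · · · · · · · · ·

Final: "outside"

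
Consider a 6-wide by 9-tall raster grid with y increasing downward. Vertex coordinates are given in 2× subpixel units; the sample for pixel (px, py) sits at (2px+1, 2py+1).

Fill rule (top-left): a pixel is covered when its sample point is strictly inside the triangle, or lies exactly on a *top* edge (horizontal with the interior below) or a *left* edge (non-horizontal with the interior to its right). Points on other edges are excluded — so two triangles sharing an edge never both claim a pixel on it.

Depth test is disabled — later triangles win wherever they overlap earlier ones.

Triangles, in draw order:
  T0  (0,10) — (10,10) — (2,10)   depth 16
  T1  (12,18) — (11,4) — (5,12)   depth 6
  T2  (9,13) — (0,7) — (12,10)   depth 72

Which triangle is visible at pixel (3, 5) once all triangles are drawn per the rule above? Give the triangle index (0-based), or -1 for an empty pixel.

T0:
  degenerate (2·area = 0) — covers nothing
T1:
  2·area = 92  (B↔C swapped to make it positive)
  edge (12, 18)→(5, 12): d=(-7,-6) top-left  bias=+0
  edge (5, 12)→(11, 4): d=(6,-8) top-left  bias=+0
  edge (11, 4)→(12, 18): d=(1,14) right/bottom  bias=-1
    (5,2)@(11, 5): e=[85,6,1] → X
    (4,3)@(9, 7): e=[59,2,31] → X
    (4,4)@(9, 9): e=[45,14,33] → X
    (3,5)@(7, 11): e=[19,10,63] → X
    (3,6)@(7, 13): e=[5,22,65] → X
    (3,7)@(7, 15): e=[-9,34,67] → .
    (4,7)@(9, 15): e=[3,50,39] → X
    (4,8)@(9, 17): e=[-11,62,41] → .
    (5,8)@(11, 17): e=[1,78,13] → X
  covered (14 px):
    . . . . . .
    . . . . . .
    . . . . . X
    . . . . X X
    . . . . X X
    . . . X X X
    . . . X X X
    . . . . X X
    . . . . . X
T2:
  2·area = 45
  edge (9, 13)→(0, 7): d=(-9,-6) top-left  bias=+0
  edge (0, 7)→(12, 10): d=(12,3) right/bottom  bias=-1
  edge (12, 10)→(9, 13): d=(-3,3) right/bottom  bias=-1
    (1,4)@(3, 9): e=[0,15,30] → X  [on edge]
    (2,4)@(5, 9): e=[12,9,24] → X
    (3,4)@(7, 9): e=[24,3,18] → X
    (4,4)@(9, 9): e=[36,-3,12] → .
    (1,5)@(3, 11): e=[-18,39,24] → .
    (2,5)@(5, 11): e=[-6,33,18] → .
    (3,5)@(7, 11): e=[6,27,12] → X
    (4,5)@(9, 11): e=[18,21,6] → X
    (5,5)@(11, 11): e=[30,15,0] → .  [on edge]
    (3,6)@(7, 13): e=[-12,51,6] → .
    (4,6)@(9, 13): e=[0,45,0] → .  [on edge]
    (3,7)@(7, 15): e=[-30,75,0] → .  [on edge]
    (2,8)@(5, 17): e=[-60,105,0] → .  [on edge]
  covered (5 px):
    . . . . . .
    . . . . . .
    . . . . . .
    . . . . . .
    . X X X . .
    . . . X X .
    . . . . . .
    . . . . . .
    . . . . . .

Z-buffer (winner per pixel, '.' = empty):
  . . . . . .
  . . . . . .
  . . . . . 1
  . . . . 1 1
  . 2 2 2 1 1
  . . . 2 2 1
  . . . 1 1 1
  . . . . 1 1
  . . . . . 1

Answer: 2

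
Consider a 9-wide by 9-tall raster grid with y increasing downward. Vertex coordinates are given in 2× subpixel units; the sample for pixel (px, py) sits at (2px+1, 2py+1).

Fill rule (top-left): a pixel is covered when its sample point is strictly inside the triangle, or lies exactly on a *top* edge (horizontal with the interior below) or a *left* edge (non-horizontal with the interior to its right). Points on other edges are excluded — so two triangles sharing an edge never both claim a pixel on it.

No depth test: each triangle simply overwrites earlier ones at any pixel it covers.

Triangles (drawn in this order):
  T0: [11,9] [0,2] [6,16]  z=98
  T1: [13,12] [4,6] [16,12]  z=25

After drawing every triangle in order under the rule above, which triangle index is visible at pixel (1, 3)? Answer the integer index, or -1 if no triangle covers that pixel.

T0:
  2·area = 112  (B↔C swapped to make it positive)
  edge (11, 9)→(6, 16): d=(-5,7) right/bottom  bias=-1
  edge (6, 16)→(0, 2): d=(-6,-14) top-left  bias=+0
  edge (0, 2)→(11, 9): d=(11,7) right/bottom  bias=-1
    (0,1)@(1, 3): e=[100,8,4] → #
    (1,1)@(3, 3): e=[86,36,-10] → ·
    (0,2)@(1, 5): e=[90,-4,26] → ·
    (1,2)@(3, 5): e=[76,24,12] → #
    (2,2)@(5, 5): e=[62,52,-2] → ·
    (1,3)@(3, 7): e=[66,12,34] → #
    (2,3)@(5, 7): e=[52,40,20] → #
    (3,3)@(7, 7): e=[38,68,6] → #
    (4,3)@(9, 7): e=[24,96,-8] → ·
    (1,4)@(3, 9): e=[56,0,56] → #  [on edge]
    (4,4)@(9, 9): e=[14,84,14] → #
    (5,4)@(11, 9): e=[0,112,0] → ·  [on edge]
  covered (14 px):
    · · · · · · · · ·
    # · · · · · · · ·
    · # · · · · · · ·
    · # # # · · · · ·
    · # # # # · · · ·
    · · # # # · · · ·
    · · # # · · · · ·
    · · · · · · · · ·
    · · · · · · · · ·
T1:
  2·area = 18
  edge (13, 12)→(4, 6): d=(-9,-6) top-left  bias=+0
  edge (4, 6)→(16, 12): d=(12,6) right/bottom  bias=-1
  edge (16, 12)→(13, 12): d=(-3,0) right/bottom  bias=-1
    (4,4)@(9, 9): e=[3,6,9] → #
    (5,4)@(11, 9): e=[15,-6,9] → ·
    (4,5)@(9, 11): e=[-15,30,3] → ·
    (6,5)@(13, 11): e=[9,6,3] → #
    (7,5)@(15, 11): e=[21,-6,3] → ·
    (6,6)@(13, 13): e=[-9,30,-3] → ·
  covered (2 px):
    · · · · · · · · ·
    · · · · · · · · ·
    · · · · · · · · ·
    · · · · · · · · ·
    · · · · # · · · ·
    · · · · · · # · ·
    · · · · · · · · ·
    · · · · · · · · ·
    · · · · · · · · ·

Z-buffer (winner per pixel, '.' = empty):
  . . . . . . . . .
  0 . . . . . . . .
  . 0 . . . . . . .
  . 0 0 0 . . . . .
  . 0 0 0 1 . . . .
  . . 0 0 0 . 1 . .
  . . 0 0 . . . . .
  . . . . . . . . .
  . . . . . . . . .

Answer: 0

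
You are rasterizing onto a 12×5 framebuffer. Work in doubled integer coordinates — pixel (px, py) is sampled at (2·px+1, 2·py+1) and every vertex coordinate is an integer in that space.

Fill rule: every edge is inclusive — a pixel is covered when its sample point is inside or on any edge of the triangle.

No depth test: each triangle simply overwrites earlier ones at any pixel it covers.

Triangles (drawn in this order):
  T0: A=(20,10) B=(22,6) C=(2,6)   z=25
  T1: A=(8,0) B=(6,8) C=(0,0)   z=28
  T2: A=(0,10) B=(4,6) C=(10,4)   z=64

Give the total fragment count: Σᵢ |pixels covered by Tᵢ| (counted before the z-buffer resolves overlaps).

T0:
  2·area = 80  (B↔C swapped to make it positive)
  edge (20, 10)→(2, 6): d=(-18,-4) inclusive
  edge (2, 6)→(22, 6): d=(20,0) inclusive
  edge (22, 6)→(20, 10): d=(-2,4) inclusive
    (3,3)@(7, 7): e=[2,20,58] → X
    (4,3)@(9, 7): e=[10,20,50] → X
    (5,3)@(11, 7): e=[18,20,42] → X
    (6,3)@(13, 7): e=[26,20,34] → X
    (7,3)@(15, 7): e=[34,20,26] → X
    (8,3)@(17, 7): e=[42,20,18] → X
    (9,3)@(19, 7): e=[50,20,10] → X
    (10,3)@(21, 7): e=[58,20,2] → X
    (11,3)@(23, 7): e=[66,20,-6] → .
    (3,4)@(7, 9): e=[-34,60,54] → .
    (4,4)@(9, 9): e=[-26,60,46] → .
    (5,4)@(11, 9): e=[-18,60,38] → .
  covered (10 px):
    . . . . . . . . . . . .
    . . . . . . . . . . . .
    . . . . . . . . . . . .
    . . . X X X X X X X X .
    . . . . . . . . X X . .
T1:
  2·area = 64
  edge (8, 0)→(6, 8): d=(-2,8) inclusive
  edge (6, 8)→(0, 0): d=(-6,-8) inclusive
  edge (0, 0)→(8, 0): d=(8,0) inclusive
    (0,0)@(1, 1): e=[54,2,8] → X
    (1,0)@(3, 1): e=[38,18,8] → X
    (2,0)@(5, 1): e=[22,34,8] → X
    (3,0)@(7, 1): e=[6,50,8] → X
    (4,0)@(9, 1): e=[-10,66,8] → .
    (0,1)@(1, 3): e=[50,-10,24] → .
    (1,1)@(3, 3): e=[34,6,24] → X
    (4,1)@(9, 3): e=[-14,54,24] → .
    (1,2)@(3, 5): e=[30,-6,40] → .
    (2,2)@(5, 5): e=[14,10,40] → X
    (3,2)@(7, 5): e=[-2,26,40] → .
    (2,3)@(5, 7): e=[10,-2,56] → .
  covered (8 px):
    X X X X . . . . . . . .
    . X X X . . . . . . . .
    . . X . . . . . . . . .
    . . . . . . . . . . . .
    . . . . . . . . . . . .
T2:
  2·area = 16
  edge (0, 10)→(4, 6): d=(4,-4) inclusive
  edge (4, 6)→(10, 4): d=(6,-2) inclusive
  edge (10, 4)→(0, 10): d=(-10,6) inclusive
    (4,0)@(9, 1): e=[0,-20,36] → .  [on edge]
    (7,0)@(15, 1): e=[24,-8,0] → .  [on edge]
    (9,0)@(19, 1): e=[40,0,-24] → .  [on edge]
    (3,1)@(7, 3): e=[0,-12,28] → .  [on edge]
    (6,1)@(13, 3): e=[24,0,-8] → .  [on edge]
    (2,2)@(5, 5): e=[0,-4,20] → .  [on edge]
    (3,2)@(7, 5): e=[8,0,8] → X  [on edge]
    (4,2)@(9, 5): e=[16,4,-4] → .
    (0,3)@(1, 7): e=[-8,0,24] → .  [on edge]
    (1,3)@(3, 7): e=[0,4,12] → X  [on edge]
    (2,3)@(5, 7): e=[8,8,0] → X  [on edge]
    (3,3)@(7, 7): e=[16,12,-12] → .
    (0,4)@(1, 9): e=[0,12,4] → X  [on edge]
  covered (4 px):
    . . . . . . . . . . . .
    . . . . . . . . . . . .
    . . . X . . . . . . . .
    . X X . . . . . . . . .
    X . . . . . . . . . . .

Result: 22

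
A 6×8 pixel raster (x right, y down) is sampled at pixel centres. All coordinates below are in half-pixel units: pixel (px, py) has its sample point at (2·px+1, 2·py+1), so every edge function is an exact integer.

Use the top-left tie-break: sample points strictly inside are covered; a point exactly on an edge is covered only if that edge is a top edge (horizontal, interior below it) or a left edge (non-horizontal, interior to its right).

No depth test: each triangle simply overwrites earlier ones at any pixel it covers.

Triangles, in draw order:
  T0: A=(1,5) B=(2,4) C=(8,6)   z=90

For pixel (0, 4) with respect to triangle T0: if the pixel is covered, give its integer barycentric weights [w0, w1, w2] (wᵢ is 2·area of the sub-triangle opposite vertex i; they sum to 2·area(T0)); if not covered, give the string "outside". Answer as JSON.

T0:
  2·area = 8
  edge (1, 5)→(2, 4): d=(1,-1) top-left  bias=+0
  edge (2, 4)→(8, 6): d=(6,2) right/bottom  bias=-1
  edge (8, 6)→(1, 5): d=(-7,-1) top-left  bias=+0
    (2,0)@(5, 1): e=[0,-24,32] → .  [on edge]
    (1,1)@(3, 3): e=[0,-8,16] → .  [on edge]
    (0,2)@(1, 5): e=[0,8,0] → X  [on edge]
    (1,2)@(3, 5): e=[2,4,2] → X
    (2,2)@(5, 5): e=[4,0,4] → .  [on edge]
    (0,3)@(1, 7): e=[2,20,-14] → .
    (1,3)@(3, 7): e=[4,16,-12] → .
    (5,3)@(11, 7): e=[12,0,-4] → .  [on edge]
  covered (2 px):
    . . . . . .
    . . . . . .
    X X . . . .
    . . . . . .
    . . . . . .
    . . . . . .
    . . . . . .
    . . . . . .

Final: "outside"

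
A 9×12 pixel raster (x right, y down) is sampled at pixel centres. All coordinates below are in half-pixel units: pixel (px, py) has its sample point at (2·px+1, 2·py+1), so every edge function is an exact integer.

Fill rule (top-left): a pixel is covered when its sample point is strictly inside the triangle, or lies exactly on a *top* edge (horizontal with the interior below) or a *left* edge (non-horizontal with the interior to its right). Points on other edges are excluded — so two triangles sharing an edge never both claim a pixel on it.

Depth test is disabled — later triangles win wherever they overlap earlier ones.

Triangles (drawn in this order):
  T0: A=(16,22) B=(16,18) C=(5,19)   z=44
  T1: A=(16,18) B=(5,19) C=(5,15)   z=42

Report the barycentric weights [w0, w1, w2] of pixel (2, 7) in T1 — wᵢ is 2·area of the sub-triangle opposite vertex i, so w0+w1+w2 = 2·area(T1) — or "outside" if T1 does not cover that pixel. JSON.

T0:
  2·area = 44  (B↔C swapped to make it positive)
  edge (16, 22)→(5, 19): d=(-11,-3) top-left  bias=+0
  edge (5, 19)→(16, 18): d=(11,-1) top-left  bias=+0
  edge (16, 18)→(16, 22): d=(0,4) right/bottom  bias=-1
    (2,9)@(5, 19): e=[0,0,44] → █  [on edge]
    (3,9)@(7, 19): e=[6,2,36] → █
    (4,9)@(9, 19): e=[12,4,28] → █
    (5,9)@(11, 19): e=[18,6,20] → █
    (6,9)@(13, 19): e=[24,8,12] → █
    (7,9)@(15, 19): e=[30,10,4] → █
    (8,9)@(17, 19): e=[36,12,-4] → ·
    (2,10)@(5, 21): e=[-22,22,44] → ·
    (3,10)@(7, 21): e=[-16,24,36] → ·
    (4,10)@(9, 21): e=[-10,26,28] → ·
    (5,10)@(11, 21): e=[-4,28,20] → ·
    (6,10)@(13, 21): e=[2,30,12] → █
  covered (8 px):
    · · · · · · · · ·
    · · · · · · · · ·
    · · · · · · · · ·
    · · · · · · · · ·
    · · · · · · · · ·
    · · · · · · · · ·
    · · · · · · · · ·
    · · · · · · · · ·
    · · · · · · · · ·
    · · █ █ █ █ █ █ ·
    · · · · · · █ █ ·
    · · · · · · · · ·
T1:
  2·area = 44
  edge (16, 18)→(5, 19): d=(-11,1) right/bottom  bias=-1
  edge (5, 19)→(5, 15): d=(0,-4) top-left  bias=+0
  edge (5, 15)→(16, 18): d=(11,3) right/bottom  bias=-1
    (2,0)@(5, 1): e=[198,0,-154] → ·  [on edge]
    (2,1)@(5, 3): e=[176,0,-132] → ·  [on edge]
    (2,2)@(5, 5): e=[154,0,-110] → ·  [on edge]
    (2,3)@(5, 7): e=[132,0,-88] → ·  [on edge]
    (2,4)@(5, 9): e=[110,0,-66] → ·  [on edge]
    (2,5)@(5, 11): e=[88,0,-44] → ·  [on edge]
    (2,6)@(5, 13): e=[66,0,-22] → ·  [on edge]
    (2,7)@(5, 15): e=[44,0,0] → ·  [on edge]
    (2,8)@(5, 17): e=[22,0,22] → █  [on edge]
    (3,8)@(7, 17): e=[20,8,16] → █
    (4,8)@(9, 17): e=[18,16,10] → █
    (5,8)@(11, 17): e=[16,24,4] → █
    (2,9)@(5, 19): e=[0,0,44] → ·  [on edge]
    (2,10)@(5, 21): e=[-22,0,66] → ·  [on edge]
    (2,11)@(5, 23): e=[-44,0,88] → ·  [on edge]
  covered (4 px):
    · · · · · · · · ·
    · · · · · · · · ·
    · · · · · · · · ·
    · · · · · · · · ·
    · · · · · · · · ·
    · · · · · · · · ·
    · · · · · · · · ·
    · · · · · · · · ·
    · · █ █ █ █ · · ·
    · · · · · · · · ·
    · · · · · · · · ·
    · · · · · · · · ·

Answer: "outside"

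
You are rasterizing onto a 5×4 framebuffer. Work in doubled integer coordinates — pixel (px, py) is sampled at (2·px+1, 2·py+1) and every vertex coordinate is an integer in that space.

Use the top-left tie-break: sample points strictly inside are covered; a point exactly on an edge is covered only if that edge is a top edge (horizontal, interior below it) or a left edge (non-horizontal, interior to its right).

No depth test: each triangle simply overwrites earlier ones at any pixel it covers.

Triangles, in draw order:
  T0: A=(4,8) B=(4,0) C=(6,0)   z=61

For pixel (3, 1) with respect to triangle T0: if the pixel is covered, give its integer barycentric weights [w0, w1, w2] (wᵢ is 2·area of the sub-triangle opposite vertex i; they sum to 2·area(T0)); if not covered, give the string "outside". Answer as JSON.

T0:
  2·area = 16
  edge (4, 8)→(4, 0): d=(0,-8) top-left  bias=+0
  edge (4, 0)→(6, 0): d=(2,0) top-left  bias=+0
  edge (6, 0)→(4, 8): d=(-2,8) right/bottom  bias=-1
    (2,0)@(5, 1): e=[8,2,6] → █
    (3,0)@(7, 1): e=[24,2,-10] → ·
    (2,1)@(5, 3): e=[8,6,2] → █
    (3,1)@(7, 3): e=[24,6,-14] → ·
    (2,2)@(5, 5): e=[8,10,-2] → ·
  covered (2 px):
    · · █ · ·
    · · █ · ·
    · · · · ·
    · · · · ·

Final: "outside"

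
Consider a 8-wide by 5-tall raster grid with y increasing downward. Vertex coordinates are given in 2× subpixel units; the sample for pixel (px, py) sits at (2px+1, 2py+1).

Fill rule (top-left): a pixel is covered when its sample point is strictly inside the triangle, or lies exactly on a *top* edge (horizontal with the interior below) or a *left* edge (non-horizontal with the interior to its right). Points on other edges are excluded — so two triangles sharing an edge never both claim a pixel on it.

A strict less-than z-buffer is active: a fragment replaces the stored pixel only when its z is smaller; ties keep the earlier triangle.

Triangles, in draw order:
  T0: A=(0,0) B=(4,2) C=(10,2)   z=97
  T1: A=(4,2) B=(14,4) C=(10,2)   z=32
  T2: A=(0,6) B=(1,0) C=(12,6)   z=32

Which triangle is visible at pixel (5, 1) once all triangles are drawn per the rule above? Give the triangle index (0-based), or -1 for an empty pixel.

T0:
  2·area = 12  (B↔C swapped to make it positive)
  edge (0, 0)→(10, 2): d=(10,2) right/bottom  bias=-1
  edge (10, 2)→(4, 2): d=(-6,0) right/bottom  bias=-1
  edge (4, 2)→(0, 0): d=(-4,-2) top-left  bias=+0
    (1,0)@(3, 1): e=[4,6,2] → █
    (2,0)@(5, 1): e=[0,6,6] → ·  [on edge]
    (1,1)@(3, 3): e=[24,-6,-6] → ·
    (7,1)@(15, 3): e=[0,-6,18] → ·  [on edge]
  covered (1 px):
    · █ · · · · · ·
    · · · · · · · ·
    · · · · · · · ·
    · · · · · · · ·
    · · · · · · · ·
T1:
  2·area = 12  (B↔C swapped to make it positive)
  edge (4, 2)→(10, 2): d=(6,0) top-left  bias=+0
  edge (10, 2)→(14, 4): d=(4,2) right/bottom  bias=-1
  edge (14, 4)→(4, 2): d=(-10,-2) top-left  bias=+0
    (4,1)@(9, 3): e=[6,6,0] → █  [on edge]
    (5,1)@(11, 3): e=[6,2,4] → █
    (6,1)@(13, 3): e=[6,-2,8] → ·
    (4,2)@(9, 5): e=[18,14,-20] → ·
    (5,2)@(11, 5): e=[18,10,-16] → ·
  covered (2 px):
    · · · · · · · ·
    · · · · █ █ · ·
    · · · · · · · ·
    · · · · · · · ·
    · · · · · · · ·
T2:
  2·area = 72
  edge (0, 6)→(1, 0): d=(1,-6) top-left  bias=+0
  edge (1, 0)→(12, 6): d=(11,6) right/bottom  bias=-1
  edge (12, 6)→(0, 6): d=(-12,0) right/bottom  bias=-1
    (0,0)@(1, 1): e=[1,11,60] → █
    (1,0)@(3, 1): e=[13,-1,60] → ·
    (0,1)@(1, 3): e=[3,33,36] → █
    (1,1)@(3, 3): e=[15,21,36] → █
    (2,1)@(5, 3): e=[27,9,36] → █
    (3,1)@(7, 3): e=[39,-3,36] → ·
    (0,2)@(1, 5): e=[5,55,12] → █
    (3,2)@(7, 5): e=[41,19,12] → █
    (4,2)@(9, 5): e=[53,7,12] → █
    (5,2)@(11, 5): e=[65,-5,12] → ·
    (0,3)@(1, 7): e=[7,77,-12] → ·
    (1,3)@(3, 7): e=[19,65,-12] → ·
  covered (9 px):
    █ · · · · · · ·
    █ █ █ · · · · ·
    █ █ █ █ █ · · ·
    · · · · · · · ·
    · · · · · · · ·

Z-buffer (winner per pixel, '.' = empty):
  2 0 . . . . . .
  2 2 2 . 1 1 . .
  2 2 2 2 2 . . .
  . . . . . . . .
  . . . . . . . .

Result: 1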